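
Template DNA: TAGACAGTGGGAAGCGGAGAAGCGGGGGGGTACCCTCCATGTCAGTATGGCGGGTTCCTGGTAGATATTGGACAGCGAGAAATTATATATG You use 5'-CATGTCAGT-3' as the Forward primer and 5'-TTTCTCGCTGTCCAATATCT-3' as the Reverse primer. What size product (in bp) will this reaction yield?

Forward primer CATGTCAGT is found on the top strand at positions 38–46.
Taking the reverse complement of TTTCTCGCTGTCCAATATCT gives AGATATTGGACAGCGAGAAA, found at positions 63–82 on the template; the primer anneals here to the top strand with its 3' end pointing upstream.
The product runs from position 38 to position 82, so its length is 82 − 38 + 1 = 45 bp.

45 bp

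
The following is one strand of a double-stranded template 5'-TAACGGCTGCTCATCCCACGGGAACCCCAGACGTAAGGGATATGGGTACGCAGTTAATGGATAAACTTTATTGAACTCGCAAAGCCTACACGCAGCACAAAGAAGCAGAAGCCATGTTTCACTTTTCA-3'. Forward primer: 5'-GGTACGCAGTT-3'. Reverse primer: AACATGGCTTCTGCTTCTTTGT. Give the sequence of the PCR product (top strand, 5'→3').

5'-GGTACGCAGTTAATGGATAAACTTTATTGAACTCGCAAAGCCTACACGCAGCACAAAGAAGCAGAAGCCATGTT-3'

The forward primer matches the template at positions 45–55.
The reverse primer's reverse complement is ACAAAGAAGCAGAAGCCATGTT, which matches the template at positions 97–118.
The product is the template from position 45 through 118 (74 bp).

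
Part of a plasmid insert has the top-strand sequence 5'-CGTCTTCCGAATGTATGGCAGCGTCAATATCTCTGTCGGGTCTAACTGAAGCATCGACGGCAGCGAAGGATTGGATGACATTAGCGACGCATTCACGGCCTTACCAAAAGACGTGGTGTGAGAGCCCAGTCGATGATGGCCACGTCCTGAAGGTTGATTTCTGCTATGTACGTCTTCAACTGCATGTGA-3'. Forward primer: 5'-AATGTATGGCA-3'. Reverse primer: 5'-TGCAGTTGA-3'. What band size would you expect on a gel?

Scanning the template, AATGTATGGCA occurs at positions 10–20; this primer anneals to the bottom strand there with its 3' end pointing downstream.
Taking the reverse complement of TGCAGTTGA gives TCAACTGCA, found at positions 176–184 on the template; the primer anneals here to the top strand with its 3' end pointing upstream.
Amplicon spans positions 10–184: 175 bp.

175 bp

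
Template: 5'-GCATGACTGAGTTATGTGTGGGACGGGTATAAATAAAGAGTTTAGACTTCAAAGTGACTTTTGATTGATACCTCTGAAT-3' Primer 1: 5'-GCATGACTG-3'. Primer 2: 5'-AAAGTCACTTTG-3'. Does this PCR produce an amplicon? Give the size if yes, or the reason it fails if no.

Yes — a 61 bp product.

Primer 1 (GCATGACTG) matches the top strand at positions 1–9; it acts as a forward primer.
Primer 2's reverse complement is CAAAGTGACTTT, matching the top strand at positions 50–61; it acts as a reverse primer.
The 3' ends face each other across positions 1–61, giving a 61 bp product.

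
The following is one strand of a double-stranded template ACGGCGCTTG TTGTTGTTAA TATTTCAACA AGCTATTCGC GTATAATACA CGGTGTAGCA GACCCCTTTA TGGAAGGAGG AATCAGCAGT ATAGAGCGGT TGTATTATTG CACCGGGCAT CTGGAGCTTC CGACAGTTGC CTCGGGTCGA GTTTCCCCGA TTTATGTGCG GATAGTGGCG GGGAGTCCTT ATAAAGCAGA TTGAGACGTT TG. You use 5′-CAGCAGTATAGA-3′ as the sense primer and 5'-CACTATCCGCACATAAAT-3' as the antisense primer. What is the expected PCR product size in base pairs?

The forward primer matches the template at positions 84–95.
Reverse complement of the reverse primer: ATTTATGTGCGGATAGTG. This occurs on the top strand at positions 160–177.
Product length = (reverse-primer end) − (forward-primer start) + 1 = 177 − 84 + 1 = 94 bp.

94 bp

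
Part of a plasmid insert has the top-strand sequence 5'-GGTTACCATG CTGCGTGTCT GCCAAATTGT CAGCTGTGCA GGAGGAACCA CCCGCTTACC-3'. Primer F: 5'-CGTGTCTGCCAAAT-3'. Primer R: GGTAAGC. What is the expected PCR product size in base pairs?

47 bp

Scanning the template, CGTGTCTGCCAAAT occurs at positions 14–27; this primer anneals to the bottom strand there with its 3' end pointing downstream.
Reverse complement of the reverse primer: GCTTACC. This occurs on the top strand at positions 54–60.
The product runs from position 14 to position 60, so its length is 60 − 14 + 1 = 47 bp.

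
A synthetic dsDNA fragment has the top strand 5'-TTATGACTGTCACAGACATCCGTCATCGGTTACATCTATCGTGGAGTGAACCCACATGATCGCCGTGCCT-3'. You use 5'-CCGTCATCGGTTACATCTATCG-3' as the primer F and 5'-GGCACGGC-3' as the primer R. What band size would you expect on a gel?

Scanning the template, CCGTCATCGGTTACATCTATCG occurs at positions 20–41; this primer anneals to the bottom strand there with its 3' end pointing downstream.
Reverse complement of the reverse primer: GCCGTGCC. This occurs on the top strand at positions 62–69.
Amplicon spans positions 20–69: 50 bp.

50 bp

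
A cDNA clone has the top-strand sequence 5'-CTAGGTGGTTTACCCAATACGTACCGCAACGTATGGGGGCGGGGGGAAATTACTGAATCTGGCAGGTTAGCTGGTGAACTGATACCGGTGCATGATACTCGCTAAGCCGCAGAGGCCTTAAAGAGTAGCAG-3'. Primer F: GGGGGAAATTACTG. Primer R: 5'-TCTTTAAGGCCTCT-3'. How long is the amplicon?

Forward primer GGGGGAAATTACTG is found on the top strand at positions 42–55.
Reverse complement of the reverse primer: AGAGGCCTTAAAGA. This occurs on the top strand at positions 111–124.
Product length = (reverse-primer end) − (forward-primer start) + 1 = 124 − 42 + 1 = 83 bp.

83 bp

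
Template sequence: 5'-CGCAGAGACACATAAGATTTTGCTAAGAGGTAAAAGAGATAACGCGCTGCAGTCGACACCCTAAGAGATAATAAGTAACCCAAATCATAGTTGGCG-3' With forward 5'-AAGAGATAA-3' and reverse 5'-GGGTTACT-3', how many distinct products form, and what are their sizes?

Two products: 48 bp, 19 bp

The forward primer AAGAGATAA matches the top strand at positions 34–42, 63–71.
The reverse primer's reverse complement is AGTAACCC, matching at positions 74–81.
Each forward site pairs with the reverse site to give a product ending at position 81: sizes 48, 19 bp.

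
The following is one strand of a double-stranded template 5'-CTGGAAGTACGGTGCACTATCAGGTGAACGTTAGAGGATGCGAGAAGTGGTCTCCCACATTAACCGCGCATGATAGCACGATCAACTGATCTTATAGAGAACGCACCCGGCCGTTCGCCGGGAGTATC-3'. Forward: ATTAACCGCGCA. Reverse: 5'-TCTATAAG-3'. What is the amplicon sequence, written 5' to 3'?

5'-ATTAACCGCGCATGATAGCACGATCAACTGATCTTATAGA-3'

Scanning the template, ATTAACCGCGCA occurs at positions 59–70; this primer anneals to the bottom strand there with its 3' end pointing downstream.
The reverse primer's reverse complement is CTTATAGA, which matches the template at positions 91–98.
The product is the template from position 59 through 98 (40 bp).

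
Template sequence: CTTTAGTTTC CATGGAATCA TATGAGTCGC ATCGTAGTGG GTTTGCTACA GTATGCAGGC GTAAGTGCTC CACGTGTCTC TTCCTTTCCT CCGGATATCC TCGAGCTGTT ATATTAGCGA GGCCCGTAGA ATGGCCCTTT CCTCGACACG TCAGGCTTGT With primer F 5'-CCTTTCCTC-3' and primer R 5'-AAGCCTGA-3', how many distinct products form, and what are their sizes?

Two products: 76 bp, 23 bp

The forward primer CCTTTCCTC matches the top strand at positions 83–91, 136–144.
The reverse primer's reverse complement is TCAGGCTT, matching at positions 151–158.
Each forward site pairs with the reverse site to give a product ending at position 158: sizes 76, 23 bp.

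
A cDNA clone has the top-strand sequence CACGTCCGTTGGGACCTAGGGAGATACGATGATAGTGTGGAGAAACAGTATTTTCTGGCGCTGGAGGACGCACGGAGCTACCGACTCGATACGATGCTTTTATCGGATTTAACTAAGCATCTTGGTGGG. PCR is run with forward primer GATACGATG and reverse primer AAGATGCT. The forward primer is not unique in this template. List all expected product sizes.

The forward primer GATACGATG matches the top strand at positions 23–31, 88–96.
The reverse primer's reverse complement is AGCATCTT, matching at positions 116–123.
Each forward site pairs with the reverse site to give a product ending at position 123: sizes 101, 36 bp.

101 bp, 36 bp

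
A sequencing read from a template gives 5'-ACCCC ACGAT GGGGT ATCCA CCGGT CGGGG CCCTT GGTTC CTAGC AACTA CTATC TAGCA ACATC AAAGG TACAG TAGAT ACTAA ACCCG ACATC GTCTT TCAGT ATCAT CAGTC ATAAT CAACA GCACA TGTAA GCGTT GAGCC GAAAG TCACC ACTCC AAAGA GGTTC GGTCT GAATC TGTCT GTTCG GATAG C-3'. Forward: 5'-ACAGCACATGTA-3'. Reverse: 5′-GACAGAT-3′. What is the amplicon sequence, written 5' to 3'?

The forward primer matches the template at positions 123–134.
Reverse complement of the reverse primer: ATCTGTC. This occurs on the top strand at positions 178–184.
The product is the template from position 123 through 184 (62 bp).

5'-ACAGCACATGTAAGCGTTGAGCCGAAAGTCACCACTCCAAAGAGGTTCGGTCTGAATCTGTC-3'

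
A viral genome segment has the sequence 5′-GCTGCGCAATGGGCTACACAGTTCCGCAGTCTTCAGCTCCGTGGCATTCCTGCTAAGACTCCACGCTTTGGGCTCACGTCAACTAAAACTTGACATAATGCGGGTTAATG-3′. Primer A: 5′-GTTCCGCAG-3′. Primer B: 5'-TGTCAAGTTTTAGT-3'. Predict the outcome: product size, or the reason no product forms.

Primer A (GTTCCGCAG) matches the top strand at positions 21–29; it acts as a forward primer.
Primer B's reverse complement is ACTAAAACTTGACA, matching the top strand at positions 82–95; it acts as a reverse primer.
The 3' ends face each other across positions 21–95, giving a 75 bp product.

Yes — a 75 bp product.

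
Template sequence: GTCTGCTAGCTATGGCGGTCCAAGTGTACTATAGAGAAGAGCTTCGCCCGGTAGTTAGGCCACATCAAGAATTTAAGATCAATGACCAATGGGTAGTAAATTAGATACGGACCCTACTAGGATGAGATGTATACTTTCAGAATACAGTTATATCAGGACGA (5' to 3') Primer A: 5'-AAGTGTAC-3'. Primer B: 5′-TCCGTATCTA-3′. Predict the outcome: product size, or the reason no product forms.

Yes — a 90 bp product.

Primer A (AAGTGTAC) matches the top strand at positions 22–29; it acts as a forward primer.
Primer B's reverse complement is TAGATACGGA, matching the top strand at positions 102–111; it acts as a reverse primer.
The 3' ends face each other across positions 22–111, giving a 90 bp product.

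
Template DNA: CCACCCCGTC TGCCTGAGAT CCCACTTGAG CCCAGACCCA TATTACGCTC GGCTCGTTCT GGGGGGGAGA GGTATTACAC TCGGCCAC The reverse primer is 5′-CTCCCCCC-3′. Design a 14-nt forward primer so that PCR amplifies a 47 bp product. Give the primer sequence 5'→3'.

The reverse primer's reverse complement GGGGGGAG matches the template at positions 62–69, so the product ends at position 69.
A 47 bp product then starts at position 69 − 47 + 1 = 23.
The forward primer is identical to the top strand there: CACTTGAGCCCAGA.

5'-CACTTGAGCCCAGA-3'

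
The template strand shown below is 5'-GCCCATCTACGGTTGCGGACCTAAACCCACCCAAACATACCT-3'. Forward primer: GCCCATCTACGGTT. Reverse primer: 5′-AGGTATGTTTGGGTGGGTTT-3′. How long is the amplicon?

42 bp

The forward primer matches the template at positions 1–14.
Reverse complement of the reverse primer: AAACCCACCCAAACATACCT. This occurs on the top strand at positions 23–42.
Product length = (reverse-primer end) − (forward-primer start) + 1 = 42 − 1 + 1 = 42 bp.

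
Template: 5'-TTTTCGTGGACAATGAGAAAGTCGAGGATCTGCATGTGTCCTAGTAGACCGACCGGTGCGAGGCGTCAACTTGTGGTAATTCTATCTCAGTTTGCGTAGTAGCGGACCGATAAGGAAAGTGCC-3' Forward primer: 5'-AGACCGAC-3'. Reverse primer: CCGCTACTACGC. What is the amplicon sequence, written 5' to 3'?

5'-AGACCGACCGGTGCGAGGCGTCAACTTGTGGTAATTCTATCTCAGTTTGCGTAGTAGCGG-3'

The forward primer matches the template at positions 46–53.
Taking the reverse complement of CCGCTACTACGC gives GCGTAGTAGCGG, found at positions 94–105 on the template; the primer anneals here to the top strand with its 3' end pointing upstream.
The product is the template from position 46 through 105 (60 bp).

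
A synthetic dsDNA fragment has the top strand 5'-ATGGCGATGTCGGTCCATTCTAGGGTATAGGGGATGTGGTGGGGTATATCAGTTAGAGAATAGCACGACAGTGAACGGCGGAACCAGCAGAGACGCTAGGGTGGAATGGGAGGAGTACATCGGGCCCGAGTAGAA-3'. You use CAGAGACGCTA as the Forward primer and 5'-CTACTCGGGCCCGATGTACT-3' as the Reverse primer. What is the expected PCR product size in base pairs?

46 bp

Forward primer CAGAGACGCTA is found on the top strand at positions 88–98.
Reverse complement of the reverse primer: AGTACATCGGGCCCGAGTAG. This occurs on the top strand at positions 114–133.
Product length = (reverse-primer end) − (forward-primer start) + 1 = 133 − 88 + 1 = 46 bp.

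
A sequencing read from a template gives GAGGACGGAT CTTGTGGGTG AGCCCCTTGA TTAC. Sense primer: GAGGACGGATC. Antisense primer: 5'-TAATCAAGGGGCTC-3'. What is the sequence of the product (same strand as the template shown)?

Forward primer GAGGACGGATC is found on the top strand at positions 1–11.
Taking the reverse complement of TAATCAAGGGGCTC gives GAGCCCCTTGATTA, found at positions 20–33 on the template; the primer anneals here to the top strand with its 3' end pointing upstream.
The product is the template from position 1 through 33 (33 bp).

5'-GAGGACGGATCTTGTGGGTGAGCCCCTTGATTA-3'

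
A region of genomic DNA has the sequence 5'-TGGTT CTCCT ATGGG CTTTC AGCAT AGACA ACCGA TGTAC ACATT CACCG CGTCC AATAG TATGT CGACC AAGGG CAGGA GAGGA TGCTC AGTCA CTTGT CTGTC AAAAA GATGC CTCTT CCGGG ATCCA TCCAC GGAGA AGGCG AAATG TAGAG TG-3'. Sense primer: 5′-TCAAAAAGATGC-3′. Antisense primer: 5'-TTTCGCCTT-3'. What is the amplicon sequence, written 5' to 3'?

Scanning the template, TCAAAAAGATGC occurs at positions 104–115; this primer anneals to the bottom strand there with its 3' end pointing downstream.
Taking the reverse complement of TTTCGCCTT gives AAGGCGAAA, found at positions 140–148 on the template; the primer anneals here to the top strand with its 3' end pointing upstream.
The product is the template from position 104 through 148 (45 bp).

5'-TCAAAAAGATGCCTCTTCCGGGATCCATCCACGGAGAAGGCGAAA-3'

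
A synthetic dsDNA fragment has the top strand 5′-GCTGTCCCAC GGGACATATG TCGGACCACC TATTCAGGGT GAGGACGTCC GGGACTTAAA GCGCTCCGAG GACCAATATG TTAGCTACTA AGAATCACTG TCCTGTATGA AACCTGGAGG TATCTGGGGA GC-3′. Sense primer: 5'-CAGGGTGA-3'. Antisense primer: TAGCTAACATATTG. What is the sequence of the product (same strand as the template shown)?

5'-CAGGGTGAGGACGTCCGGGACTTAAAGCGCTCCGAGGACCAATATGTTAGCTA-3'

Scanning the template, CAGGGTGA occurs at positions 35–42; this primer anneals to the bottom strand there with its 3' end pointing downstream.
Taking the reverse complement of TAGCTAACATATTG gives CAATATGTTAGCTA, found at positions 74–87 on the template; the primer anneals here to the top strand with its 3' end pointing upstream.
The product is the template from position 35 through 87 (53 bp).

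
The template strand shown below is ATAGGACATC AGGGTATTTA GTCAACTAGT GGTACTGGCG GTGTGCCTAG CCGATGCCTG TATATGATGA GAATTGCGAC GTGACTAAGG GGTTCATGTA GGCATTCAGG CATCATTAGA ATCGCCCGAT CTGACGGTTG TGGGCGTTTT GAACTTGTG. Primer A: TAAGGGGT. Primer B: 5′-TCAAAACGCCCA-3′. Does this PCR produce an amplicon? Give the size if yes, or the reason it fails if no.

Yes — a 67 bp product.

Primer A (TAAGGGGT) matches the top strand at positions 86–93; it acts as a forward primer.
Primer B's reverse complement is TGGGCGTTTTGA, matching the top strand at positions 141–152; it acts as a reverse primer.
The 3' ends face each other across positions 86–152, giving a 67 bp product.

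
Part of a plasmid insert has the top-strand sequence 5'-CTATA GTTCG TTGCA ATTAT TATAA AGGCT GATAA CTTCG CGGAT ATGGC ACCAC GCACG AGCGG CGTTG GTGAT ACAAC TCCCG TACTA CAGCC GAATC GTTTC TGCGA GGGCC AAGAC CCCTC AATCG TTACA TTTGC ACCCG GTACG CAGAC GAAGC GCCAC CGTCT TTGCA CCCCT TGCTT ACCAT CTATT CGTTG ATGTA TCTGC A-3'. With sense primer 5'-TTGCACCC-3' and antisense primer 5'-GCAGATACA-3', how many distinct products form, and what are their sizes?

The forward primer TTGCACCC matches the top strand at positions 137–144, 171–178.
The reverse primer's reverse complement is TGTATCTGC, matching at positions 202–210.
Each forward site pairs with the reverse site to give a product ending at position 210: sizes 74, 40 bp.

Two products: 74 bp, 40 bp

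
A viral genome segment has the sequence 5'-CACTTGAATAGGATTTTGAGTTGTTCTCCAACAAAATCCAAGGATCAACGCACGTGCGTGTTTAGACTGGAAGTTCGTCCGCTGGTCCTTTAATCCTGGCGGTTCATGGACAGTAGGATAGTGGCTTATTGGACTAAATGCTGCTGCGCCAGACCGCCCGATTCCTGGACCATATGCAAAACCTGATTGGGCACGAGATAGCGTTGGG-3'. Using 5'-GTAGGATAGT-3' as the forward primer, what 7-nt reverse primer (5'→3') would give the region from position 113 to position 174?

The product's 3' end on the top strand is position 174.
The reverse primer anneals to the top strand over positions 168–174, i.e. to GACCATA.
Its sequence written 5'→3' is the reverse complement: TATGGTC.

5'-TATGGTC-3'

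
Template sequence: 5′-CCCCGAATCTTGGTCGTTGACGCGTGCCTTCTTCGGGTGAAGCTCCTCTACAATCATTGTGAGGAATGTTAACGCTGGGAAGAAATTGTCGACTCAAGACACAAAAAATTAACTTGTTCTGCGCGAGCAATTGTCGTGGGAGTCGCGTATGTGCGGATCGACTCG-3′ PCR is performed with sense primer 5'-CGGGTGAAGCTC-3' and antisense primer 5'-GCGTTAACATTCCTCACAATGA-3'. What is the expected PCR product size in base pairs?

The forward primer matches the template at positions 34–45.
The reverse primer's reverse complement is TCATTGTGAGGAATGTTAACGC, which matches the template at positions 54–75.
Amplicon spans positions 34–75: 42 bp.

42 bp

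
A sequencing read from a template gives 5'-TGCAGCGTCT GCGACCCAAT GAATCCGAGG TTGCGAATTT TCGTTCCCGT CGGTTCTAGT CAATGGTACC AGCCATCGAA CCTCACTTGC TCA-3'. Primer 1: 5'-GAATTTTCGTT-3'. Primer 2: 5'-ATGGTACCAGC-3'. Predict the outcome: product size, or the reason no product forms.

Primer 1 (GAATTTTCGTT) matches the top strand at positions 35–45 (3' end points downstream).
Primer 2 (ATGGTACCAGC) also matches the top strand directly, at positions 63–73 — its reverse complement GCTGGTACCAT is not present.
Both primers anneal to the bottom strand with 3' ends pointing the same way, so neither can prime synthesis back toward the other.

No product — both primers anneal to the same strand and extend in the same direction.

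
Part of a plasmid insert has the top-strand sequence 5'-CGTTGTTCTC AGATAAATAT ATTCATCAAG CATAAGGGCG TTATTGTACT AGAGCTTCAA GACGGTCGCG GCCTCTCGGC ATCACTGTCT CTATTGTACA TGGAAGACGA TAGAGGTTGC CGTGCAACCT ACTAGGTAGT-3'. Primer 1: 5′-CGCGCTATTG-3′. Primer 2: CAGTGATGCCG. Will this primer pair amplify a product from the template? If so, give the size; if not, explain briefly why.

No product — primer 1 has no binding site in the template.

Primer 1 (CGCGCTATTG) does not match the top strand, and its reverse complement CAATAGCGCG does not match either.
With no annealing site for primer 1, no amplification occurs.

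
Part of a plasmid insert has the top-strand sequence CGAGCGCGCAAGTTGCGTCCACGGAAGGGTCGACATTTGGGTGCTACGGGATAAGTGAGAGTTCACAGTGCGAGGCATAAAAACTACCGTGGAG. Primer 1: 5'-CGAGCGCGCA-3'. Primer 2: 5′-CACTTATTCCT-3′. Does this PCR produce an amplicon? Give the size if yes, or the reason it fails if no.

No product — primer 2 has no binding site in the template.

Primer 2 (CACTTATTCCT) does not match the top strand, and its reverse complement AGGAATAAGTG does not match either.
With no annealing site for primer 2, no amplification occurs.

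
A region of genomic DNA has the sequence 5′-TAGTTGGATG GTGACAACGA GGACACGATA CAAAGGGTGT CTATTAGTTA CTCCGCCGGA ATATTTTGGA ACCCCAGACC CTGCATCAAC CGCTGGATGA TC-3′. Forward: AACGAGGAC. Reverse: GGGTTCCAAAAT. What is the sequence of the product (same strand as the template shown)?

Forward primer AACGAGGAC is found on the top strand at positions 16–24.
Reverse complement of the reverse primer: ATTTTGGAACCC. This occurs on the top strand at positions 63–74.
The product is the template from position 16 through 74 (59 bp).

5'-AACGAGGACACGATACAAAGGGTGTCTATTAGTTACTCCGCCGGAATATTTTGGAACCC-3'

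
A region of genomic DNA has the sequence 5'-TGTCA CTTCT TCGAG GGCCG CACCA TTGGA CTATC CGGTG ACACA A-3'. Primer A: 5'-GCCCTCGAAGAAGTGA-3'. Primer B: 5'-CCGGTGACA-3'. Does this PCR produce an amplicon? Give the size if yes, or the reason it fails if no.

Primer A (GCCCTCGAAGAAGTGA) has reverse complement TCACTTCTTCGAGGGC, which matches the top strand at positions 3–18; primer A anneals to the top strand there with its 3' end pointing upstream toward position 3.
Primer B (CCGGTGACA) matches the top strand directly at positions 35–43; it anneals to the bottom strand with its 3' end pointing downstream toward position 43.
The 3' ends diverge (primer A extends toward position 1, primer B toward position 46), so the primers never converge on a shared product.

No product — the primers' 3' ends point away from each other.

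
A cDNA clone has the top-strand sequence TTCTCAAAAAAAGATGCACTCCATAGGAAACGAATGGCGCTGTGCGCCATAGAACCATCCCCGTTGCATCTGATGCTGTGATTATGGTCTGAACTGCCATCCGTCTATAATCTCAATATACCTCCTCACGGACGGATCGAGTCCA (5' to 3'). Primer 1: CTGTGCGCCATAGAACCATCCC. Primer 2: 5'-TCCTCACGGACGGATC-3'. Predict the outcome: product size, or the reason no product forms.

Primer 1 (CTGTGCGCCATAGAACCATCCC) matches the top strand at positions 40–61 (3' end points downstream).
Primer 2 (TCCTCACGGACGGATC) also matches the top strand directly, at positions 123–138 — its reverse complement GATCCGTCCGTGAGGA is not present.
Both primers anneal to the bottom strand with 3' ends pointing the same way, so neither can prime synthesis back toward the other.

No product — both primers anneal to the same strand and extend in the same direction.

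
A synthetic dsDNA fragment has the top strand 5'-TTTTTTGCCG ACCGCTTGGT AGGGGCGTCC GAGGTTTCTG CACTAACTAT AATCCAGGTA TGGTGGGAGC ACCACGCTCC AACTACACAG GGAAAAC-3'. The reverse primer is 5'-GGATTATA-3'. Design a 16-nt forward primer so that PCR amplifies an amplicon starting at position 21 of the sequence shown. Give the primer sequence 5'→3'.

The reverse primer's reverse complement TATAATCC matches the template at positions 48–55; the product starts at position 21.
The forward primer is identical to the top strand over positions 21–36: AGGGGCGTCCGAGGTT.

5'-AGGGGCGTCCGAGGTT-3'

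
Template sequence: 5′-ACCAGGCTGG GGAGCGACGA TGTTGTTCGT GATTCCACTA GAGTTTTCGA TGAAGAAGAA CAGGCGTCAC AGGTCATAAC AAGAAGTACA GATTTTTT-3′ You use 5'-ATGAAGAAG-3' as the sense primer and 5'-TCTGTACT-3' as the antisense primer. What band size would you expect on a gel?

43 bp

Scanning the template, ATGAAGAAG occurs at positions 50–58; this primer anneals to the bottom strand there with its 3' end pointing downstream.
Taking the reverse complement of TCTGTACT gives AGTACAGA, found at positions 85–92 on the template; the primer anneals here to the top strand with its 3' end pointing upstream.
Product length = (reverse-primer end) − (forward-primer start) + 1 = 92 − 50 + 1 = 43 bp.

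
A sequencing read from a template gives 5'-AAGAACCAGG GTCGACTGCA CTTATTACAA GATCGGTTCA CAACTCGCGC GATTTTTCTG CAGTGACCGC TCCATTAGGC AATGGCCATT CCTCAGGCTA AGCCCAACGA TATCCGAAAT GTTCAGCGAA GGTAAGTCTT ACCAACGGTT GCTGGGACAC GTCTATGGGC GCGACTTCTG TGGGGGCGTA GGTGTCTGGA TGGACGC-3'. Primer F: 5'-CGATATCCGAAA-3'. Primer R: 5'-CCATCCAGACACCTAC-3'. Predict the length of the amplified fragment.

Forward primer CGATATCCGAAA is found on the top strand at positions 108–119.
Taking the reverse complement of CCATCCAGACACCTAC gives GTAGGTGTCTGGATGG, found at positions 188–203 on the template; the primer anneals here to the top strand with its 3' end pointing upstream.
The product runs from position 108 to position 203, so its length is 203 − 108 + 1 = 96 bp.

96 bp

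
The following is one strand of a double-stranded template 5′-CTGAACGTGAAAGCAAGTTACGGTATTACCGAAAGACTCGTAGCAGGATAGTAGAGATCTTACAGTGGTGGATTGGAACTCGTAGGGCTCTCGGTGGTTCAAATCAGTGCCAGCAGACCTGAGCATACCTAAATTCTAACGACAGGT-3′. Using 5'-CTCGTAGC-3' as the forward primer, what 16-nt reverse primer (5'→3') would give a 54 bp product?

The forward primer binds at positions 37–44, so a 54 bp product ends at position 37 + 54 − 1 = 90.
The reverse primer anneals to the top strand over positions 75–90, i.e. to GGAACTCGTAGGGCTC.
Its sequence written 5'→3' is the reverse complement: GAGCCCTACGAGTTCC.

5'-GAGCCCTACGAGTTCC-3'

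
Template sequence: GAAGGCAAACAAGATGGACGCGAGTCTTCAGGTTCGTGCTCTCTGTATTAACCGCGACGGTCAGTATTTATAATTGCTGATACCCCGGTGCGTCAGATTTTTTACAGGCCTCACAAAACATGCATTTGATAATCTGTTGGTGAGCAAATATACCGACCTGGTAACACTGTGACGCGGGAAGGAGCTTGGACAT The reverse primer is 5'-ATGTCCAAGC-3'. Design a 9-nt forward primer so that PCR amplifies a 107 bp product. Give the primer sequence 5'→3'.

5'-GGTGCGTCA-3'

The reverse primer's reverse complement GCTTGGACAT matches the template at positions 184–193, so the product ends at position 193.
A 107 bp product then starts at position 193 − 107 + 1 = 87.
The forward primer is identical to the top strand there: GGTGCGTCA.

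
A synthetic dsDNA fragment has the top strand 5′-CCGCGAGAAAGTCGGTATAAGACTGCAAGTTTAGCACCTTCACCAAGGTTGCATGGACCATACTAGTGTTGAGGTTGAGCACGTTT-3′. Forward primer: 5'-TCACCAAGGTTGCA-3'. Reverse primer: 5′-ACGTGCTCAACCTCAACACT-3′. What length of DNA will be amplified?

45 bp

Forward primer TCACCAAGGTTGCA is found on the top strand at positions 40–53.
Reverse complement of the reverse primer: AGTGTTGAGGTTGAGCACGT. This occurs on the top strand at positions 65–84.
Product length = (reverse-primer end) − (forward-primer start) + 1 = 84 − 40 + 1 = 45 bp.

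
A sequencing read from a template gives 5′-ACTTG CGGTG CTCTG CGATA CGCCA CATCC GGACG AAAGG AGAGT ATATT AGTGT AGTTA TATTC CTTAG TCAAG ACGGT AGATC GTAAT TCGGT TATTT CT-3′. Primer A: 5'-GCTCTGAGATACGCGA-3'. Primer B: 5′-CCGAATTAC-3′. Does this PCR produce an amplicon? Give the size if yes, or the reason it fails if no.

Primer A (GCTCTGAGATACGCGA) does not match the top strand, and its reverse complement TCGCGTATCTCAGAGC does not match either.
With no annealing site for primer A, no amplification occurs.

No product — primer A has no binding site in the template.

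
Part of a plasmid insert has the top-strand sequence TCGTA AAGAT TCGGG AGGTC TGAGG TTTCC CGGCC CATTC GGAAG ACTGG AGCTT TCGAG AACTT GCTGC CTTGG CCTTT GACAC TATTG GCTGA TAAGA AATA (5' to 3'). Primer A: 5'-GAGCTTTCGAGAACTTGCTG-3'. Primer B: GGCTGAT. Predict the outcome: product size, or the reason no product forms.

Primer A (GAGCTTTCGAGAACTTGCTG) matches the top strand at positions 50–69 (3' end points downstream).
Primer B (GGCTGAT) also matches the top strand directly, at positions 90–96 — its reverse complement ATCAGCC is not present.
Both primers anneal to the bottom strand with 3' ends pointing the same way, so neither can prime synthesis back toward the other.

No product — both primers anneal to the same strand and extend in the same direction.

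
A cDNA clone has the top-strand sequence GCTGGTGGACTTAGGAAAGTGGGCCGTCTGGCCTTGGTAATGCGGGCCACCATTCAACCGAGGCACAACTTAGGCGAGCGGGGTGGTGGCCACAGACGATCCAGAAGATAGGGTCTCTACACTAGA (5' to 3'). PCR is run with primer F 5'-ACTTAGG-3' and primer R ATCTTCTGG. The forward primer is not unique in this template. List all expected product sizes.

The forward primer ACTTAGG matches the top strand at positions 9–15, 68–74.
The reverse primer's reverse complement is CCAGAAGAT, matching at positions 101–109.
Each forward site pairs with the reverse site to give a product ending at position 109: sizes 101, 42 bp.

101 bp, 42 bp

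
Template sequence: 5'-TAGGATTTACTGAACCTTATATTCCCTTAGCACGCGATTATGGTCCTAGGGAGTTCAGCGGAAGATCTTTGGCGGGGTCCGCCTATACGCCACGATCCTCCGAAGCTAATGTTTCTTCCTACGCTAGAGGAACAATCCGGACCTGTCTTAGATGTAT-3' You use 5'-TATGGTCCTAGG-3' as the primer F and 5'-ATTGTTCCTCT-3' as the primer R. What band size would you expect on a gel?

The forward primer matches the template at positions 39–50.
Reverse complement of the reverse primer: AGAGGAACAAT. This occurs on the top strand at positions 126–136.
The product runs from position 39 to position 136, so its length is 136 − 39 + 1 = 98 bp.

98 bp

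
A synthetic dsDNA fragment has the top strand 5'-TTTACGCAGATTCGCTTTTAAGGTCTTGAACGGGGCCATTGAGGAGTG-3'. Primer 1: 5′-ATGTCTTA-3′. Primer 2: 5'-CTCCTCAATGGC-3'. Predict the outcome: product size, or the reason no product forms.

No product — primer 1 has no binding site in the template.

Primer 1 (ATGTCTTA) does not match the top strand, and its reverse complement TAAGACAT does not match either.
With no annealing site for primer 1, no amplification occurs.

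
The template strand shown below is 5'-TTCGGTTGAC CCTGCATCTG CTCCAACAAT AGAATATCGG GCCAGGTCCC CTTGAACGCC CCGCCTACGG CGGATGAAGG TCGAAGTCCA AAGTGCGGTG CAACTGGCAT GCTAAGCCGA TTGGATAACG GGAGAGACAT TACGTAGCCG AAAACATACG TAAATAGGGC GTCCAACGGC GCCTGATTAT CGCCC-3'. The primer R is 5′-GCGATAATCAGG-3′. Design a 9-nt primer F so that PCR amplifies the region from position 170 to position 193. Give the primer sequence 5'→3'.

5'-CGTCCAACG-3'

The reverse primer's reverse complement CCTGATTATCGC matches the template at positions 182–193; the product starts at position 170.
The forward primer is identical to the top strand over positions 170–178: CGTCCAACG.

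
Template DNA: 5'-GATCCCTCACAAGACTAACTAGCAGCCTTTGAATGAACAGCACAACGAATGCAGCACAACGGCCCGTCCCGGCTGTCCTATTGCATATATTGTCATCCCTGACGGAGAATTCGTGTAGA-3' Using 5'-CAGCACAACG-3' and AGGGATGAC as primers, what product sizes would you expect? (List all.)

The forward primer CAGCACAACG matches the top strand at positions 38–47, 52–61.
The reverse primer's reverse complement is GTCATCCCT, matching at positions 92–100.
Each forward site pairs with the reverse site to give a product ending at position 100: sizes 63, 49 bp.

63 bp, 49 bp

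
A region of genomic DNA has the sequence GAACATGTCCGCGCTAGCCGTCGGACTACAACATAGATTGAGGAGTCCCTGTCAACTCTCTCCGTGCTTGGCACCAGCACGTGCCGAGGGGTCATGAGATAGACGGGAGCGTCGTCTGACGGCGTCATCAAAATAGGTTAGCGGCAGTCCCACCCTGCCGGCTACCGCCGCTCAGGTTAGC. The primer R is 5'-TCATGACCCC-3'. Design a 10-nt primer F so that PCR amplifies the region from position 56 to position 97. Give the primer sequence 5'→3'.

The reverse primer's reverse complement GGGGTCATGA matches the template at positions 88–97; the product starts at position 56.
The forward primer is identical to the top strand over positions 56–65: CTCTCTCCGT.

5'-CTCTCTCCGT-3'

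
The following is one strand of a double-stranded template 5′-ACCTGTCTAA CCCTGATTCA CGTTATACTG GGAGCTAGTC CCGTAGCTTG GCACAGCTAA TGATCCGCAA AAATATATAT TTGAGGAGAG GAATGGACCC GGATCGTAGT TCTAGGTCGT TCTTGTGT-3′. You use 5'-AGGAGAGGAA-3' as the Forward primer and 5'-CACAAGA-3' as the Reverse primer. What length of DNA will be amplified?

Forward primer AGGAGAGGAA is found on the top strand at positions 84–93.
Reverse complement of the reverse primer: TCTTGTG. This occurs on the top strand at positions 121–127.
Amplicon spans positions 84–127: 44 bp.

44 bp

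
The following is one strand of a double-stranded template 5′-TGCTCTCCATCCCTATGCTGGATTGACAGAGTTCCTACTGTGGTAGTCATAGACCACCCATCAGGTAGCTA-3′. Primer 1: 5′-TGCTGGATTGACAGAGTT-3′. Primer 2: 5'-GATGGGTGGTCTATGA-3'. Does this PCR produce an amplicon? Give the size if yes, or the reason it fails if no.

Primer 1 (TGCTGGATTGACAGAGTT) matches the top strand at positions 16–33; it acts as a forward primer.
Primer 2's reverse complement is TCATAGACCACCCATC, matching the top strand at positions 47–62; it acts as a reverse primer.
The 3' ends face each other across positions 16–62, giving a 47 bp product.

Yes — a 47 bp product.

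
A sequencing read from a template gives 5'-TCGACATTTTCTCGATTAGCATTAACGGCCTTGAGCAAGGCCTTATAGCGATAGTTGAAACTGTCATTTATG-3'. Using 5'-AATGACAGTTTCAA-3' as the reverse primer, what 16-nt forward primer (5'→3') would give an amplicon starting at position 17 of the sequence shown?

5'-TAGCATTAACGGCCTT-3'

The reverse primer's reverse complement TTGAAACTGTCATT matches the template at positions 55–68; the product starts at position 17.
The forward primer is identical to the top strand over positions 17–32: TAGCATTAACGGCCTT.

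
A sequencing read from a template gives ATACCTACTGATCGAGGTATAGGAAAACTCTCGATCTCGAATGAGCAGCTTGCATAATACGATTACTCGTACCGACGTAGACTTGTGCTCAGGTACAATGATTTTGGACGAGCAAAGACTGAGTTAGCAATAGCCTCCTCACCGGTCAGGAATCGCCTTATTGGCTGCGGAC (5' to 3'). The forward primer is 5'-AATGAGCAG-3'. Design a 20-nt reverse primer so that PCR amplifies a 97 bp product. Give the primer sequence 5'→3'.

The forward primer binds at positions 40–48, so a 97 bp product ends at position 40 + 97 − 1 = 136.
The reverse primer anneals to the top strand over positions 117–136, i.e. to GACTGAGTTAGCAATAGCCT.
Its sequence written 5'→3' is the reverse complement: AGGCTATTGCTAACTCAGTC.

5'-AGGCTATTGCTAACTCAGTC-3'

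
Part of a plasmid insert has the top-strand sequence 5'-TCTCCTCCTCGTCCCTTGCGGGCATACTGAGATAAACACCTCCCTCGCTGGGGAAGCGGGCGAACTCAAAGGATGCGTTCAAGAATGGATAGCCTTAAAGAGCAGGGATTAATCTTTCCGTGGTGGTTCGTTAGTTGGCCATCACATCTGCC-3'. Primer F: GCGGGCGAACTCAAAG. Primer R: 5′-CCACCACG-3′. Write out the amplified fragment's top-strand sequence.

5'-GCGGGCGAACTCAAAGGATGCGTTCAAGAATGGATAGCCTTAAAGAGCAGGGATTAATCTTTCCGTGGTGG-3'

The forward primer matches the template at positions 56–71.
Taking the reverse complement of CCACCACG gives CGTGGTGG, found at positions 119–126 on the template; the primer anneals here to the top strand with its 3' end pointing upstream.
The product is the template from position 56 through 126 (71 bp).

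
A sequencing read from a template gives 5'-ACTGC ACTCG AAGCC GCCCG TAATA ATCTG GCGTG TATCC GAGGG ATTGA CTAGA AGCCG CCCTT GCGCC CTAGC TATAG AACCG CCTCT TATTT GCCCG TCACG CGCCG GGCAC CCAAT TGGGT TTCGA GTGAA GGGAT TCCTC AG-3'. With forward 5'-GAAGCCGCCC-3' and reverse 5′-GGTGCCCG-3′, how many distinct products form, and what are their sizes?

The forward primer GAAGCCGCCC matches the top strand at positions 10–19, 54–63.
The reverse primer's reverse complement is CGGGCACC, matching at positions 109–116.
Each forward site pairs with the reverse site to give a product ending at position 116: sizes 107, 63 bp.

Two products: 107 bp, 63 bp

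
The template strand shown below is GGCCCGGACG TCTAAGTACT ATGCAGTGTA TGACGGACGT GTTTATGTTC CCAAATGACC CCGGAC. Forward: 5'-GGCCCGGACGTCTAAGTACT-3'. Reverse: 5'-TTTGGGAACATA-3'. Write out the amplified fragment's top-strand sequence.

Forward primer GGCCCGGACGTCTAAGTACT is found on the top strand at positions 1–20.
Reverse complement of the reverse primer: TATGTTCCCAAA. This occurs on the top strand at positions 44–55.
The product is the template from position 1 through 55 (55 bp).

5'-GGCCCGGACGTCTAAGTACTATGCAGTGTATGACGGACGTGTTTATGTTCCCAAA-3'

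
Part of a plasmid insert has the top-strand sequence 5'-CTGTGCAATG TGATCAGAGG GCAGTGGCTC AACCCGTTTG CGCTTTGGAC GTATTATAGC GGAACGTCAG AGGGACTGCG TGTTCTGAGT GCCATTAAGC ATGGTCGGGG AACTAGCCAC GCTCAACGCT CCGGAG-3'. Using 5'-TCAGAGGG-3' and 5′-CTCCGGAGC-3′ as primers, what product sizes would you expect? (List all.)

123 bp, 70 bp

The forward primer TCAGAGGG matches the top strand at positions 14–21, 67–74.
The reverse primer's reverse complement is GCTCCGGAG, matching at positions 128–136.
Each forward site pairs with the reverse site to give a product ending at position 136: sizes 123, 70 bp.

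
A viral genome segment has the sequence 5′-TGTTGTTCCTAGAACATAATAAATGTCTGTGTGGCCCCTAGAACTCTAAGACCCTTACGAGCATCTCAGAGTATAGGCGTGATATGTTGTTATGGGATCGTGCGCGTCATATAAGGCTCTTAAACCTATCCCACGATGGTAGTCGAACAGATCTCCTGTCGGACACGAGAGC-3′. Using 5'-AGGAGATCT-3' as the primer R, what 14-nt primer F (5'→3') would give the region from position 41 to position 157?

The reverse primer's reverse complement AGATCTCCT matches the template at positions 149–157; the product starts at position 41.
The forward primer is identical to the top strand over positions 41–54: GAACTCTAAGACCC.

5'-GAACTCTAAGACCC-3'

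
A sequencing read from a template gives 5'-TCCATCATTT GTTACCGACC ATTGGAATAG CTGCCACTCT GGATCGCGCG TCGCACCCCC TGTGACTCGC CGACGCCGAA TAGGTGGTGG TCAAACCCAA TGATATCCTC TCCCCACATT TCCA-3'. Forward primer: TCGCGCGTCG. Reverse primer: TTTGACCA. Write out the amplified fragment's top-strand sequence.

Forward primer TCGCGCGTCG is found on the top strand at positions 44–53.
The reverse primer's reverse complement is TGGTCAAA, which matches the template at positions 88–95.
The product is the template from position 44 through 95 (52 bp).

5'-TCGCGCGTCGCACCCCCTGTGACTCGCCGACGCCGAATAGGTGGTGGTCAAA-3'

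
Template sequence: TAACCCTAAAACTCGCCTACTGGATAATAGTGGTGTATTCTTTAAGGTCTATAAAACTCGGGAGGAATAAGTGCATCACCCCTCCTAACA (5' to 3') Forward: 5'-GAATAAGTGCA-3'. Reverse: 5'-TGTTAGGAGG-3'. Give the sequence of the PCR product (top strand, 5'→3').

Forward primer GAATAAGTGCA is found on the top strand at positions 65–75.
Reverse complement of the reverse primer: CCTCCTAACA. This occurs on the top strand at positions 81–90.
The product is the template from position 65 through 90 (26 bp).

5'-GAATAAGTGCATCACCCCTCCTAACA-3'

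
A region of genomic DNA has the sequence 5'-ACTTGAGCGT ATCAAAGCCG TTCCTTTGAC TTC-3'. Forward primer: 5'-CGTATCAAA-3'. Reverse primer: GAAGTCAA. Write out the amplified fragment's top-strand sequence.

Forward primer CGTATCAAA is found on the top strand at positions 8–16.
Taking the reverse complement of GAAGTCAA gives TTGACTTC, found at positions 26–33 on the template; the primer anneals here to the top strand with its 3' end pointing upstream.
The product is the template from position 8 through 33 (26 bp).

5'-CGTATCAAAGCCGTTCCTTTGACTTC-3'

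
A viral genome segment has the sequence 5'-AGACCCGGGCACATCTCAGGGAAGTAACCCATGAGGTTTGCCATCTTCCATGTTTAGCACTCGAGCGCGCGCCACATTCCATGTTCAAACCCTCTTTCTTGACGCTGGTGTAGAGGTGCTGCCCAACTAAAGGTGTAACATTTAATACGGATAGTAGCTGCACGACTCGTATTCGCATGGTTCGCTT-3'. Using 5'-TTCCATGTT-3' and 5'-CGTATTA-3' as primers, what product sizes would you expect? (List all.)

The forward primer TTCCATGTT matches the top strand at positions 46–54, 77–85.
The reverse primer's reverse complement is TAATACG, matching at positions 143–149.
Each forward site pairs with the reverse site to give a product ending at position 149: sizes 104, 73 bp.

104 bp, 73 bp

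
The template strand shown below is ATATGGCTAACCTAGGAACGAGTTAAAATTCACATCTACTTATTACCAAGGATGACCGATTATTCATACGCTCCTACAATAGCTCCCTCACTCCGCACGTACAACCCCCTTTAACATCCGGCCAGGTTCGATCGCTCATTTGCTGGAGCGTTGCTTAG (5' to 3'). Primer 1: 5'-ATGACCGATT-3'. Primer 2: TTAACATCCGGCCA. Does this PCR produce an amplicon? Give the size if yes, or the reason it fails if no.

Primer 1 (ATGACCGATT) matches the top strand at positions 52–61 (3' end points downstream).
Primer 2 (TTAACATCCGGCCA) also matches the top strand directly, at positions 111–124 — its reverse complement TGGCCGGATGTTAA is not present.
Both primers anneal to the bottom strand with 3' ends pointing the same way, so neither can prime synthesis back toward the other.

No product — both primers anneal to the same strand and extend in the same direction.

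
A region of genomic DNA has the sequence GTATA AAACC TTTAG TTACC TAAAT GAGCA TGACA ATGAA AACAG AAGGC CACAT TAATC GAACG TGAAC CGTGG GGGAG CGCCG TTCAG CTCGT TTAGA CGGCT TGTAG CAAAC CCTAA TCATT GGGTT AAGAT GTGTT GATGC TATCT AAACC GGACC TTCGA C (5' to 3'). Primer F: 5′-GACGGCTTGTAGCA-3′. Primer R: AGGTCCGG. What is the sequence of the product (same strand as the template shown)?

5'-GACGGCTTGTAGCAAACCCTAATCATTGGGTTAAGATGTGTTGATGCTATCTAAACCGGACCT-3'

Forward primer GACGGCTTGTAGCA is found on the top strand at positions 99–112.
Reverse complement of the reverse primer: CCGGACCT. This occurs on the top strand at positions 154–161.
The product is the template from position 99 through 161 (63 bp).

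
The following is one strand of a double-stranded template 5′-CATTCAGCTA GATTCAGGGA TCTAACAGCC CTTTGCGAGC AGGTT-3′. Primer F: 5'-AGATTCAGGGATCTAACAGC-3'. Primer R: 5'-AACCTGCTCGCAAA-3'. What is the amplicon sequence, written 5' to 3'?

5'-AGATTCAGGGATCTAACAGCCCTTTGCGAGCAGGTT-3'

Forward primer AGATTCAGGGATCTAACAGC is found on the top strand at positions 10–29.
Reverse complement of the reverse primer: TTTGCGAGCAGGTT. This occurs on the top strand at positions 32–45.
The product is the template from position 10 through 45 (36 bp).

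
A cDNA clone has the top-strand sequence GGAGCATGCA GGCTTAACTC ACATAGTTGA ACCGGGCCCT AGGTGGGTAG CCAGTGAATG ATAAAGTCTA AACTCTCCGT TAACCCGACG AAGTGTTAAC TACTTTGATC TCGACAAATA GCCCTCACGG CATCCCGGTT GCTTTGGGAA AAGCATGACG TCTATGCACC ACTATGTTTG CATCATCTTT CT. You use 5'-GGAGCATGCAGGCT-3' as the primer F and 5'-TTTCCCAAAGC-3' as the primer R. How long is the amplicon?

151 bp

The forward primer matches the template at positions 1–14.
Reverse complement of the reverse primer: GCTTTGGGAAA. This occurs on the top strand at positions 141–151.
Product length = (reverse-primer end) − (forward-primer start) + 1 = 151 − 1 + 1 = 151 bp.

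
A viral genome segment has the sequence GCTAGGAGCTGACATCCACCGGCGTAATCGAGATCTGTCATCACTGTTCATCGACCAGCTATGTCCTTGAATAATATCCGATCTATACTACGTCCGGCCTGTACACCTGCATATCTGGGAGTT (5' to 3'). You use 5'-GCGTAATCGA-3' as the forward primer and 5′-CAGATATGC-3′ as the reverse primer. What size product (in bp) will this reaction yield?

96 bp

Forward primer GCGTAATCGA is found on the top strand at positions 22–31.
Taking the reverse complement of CAGATATGC gives GCATATCTG, found at positions 109–117 on the template; the primer anneals here to the top strand with its 3' end pointing upstream.
Amplicon spans positions 22–117: 96 bp.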